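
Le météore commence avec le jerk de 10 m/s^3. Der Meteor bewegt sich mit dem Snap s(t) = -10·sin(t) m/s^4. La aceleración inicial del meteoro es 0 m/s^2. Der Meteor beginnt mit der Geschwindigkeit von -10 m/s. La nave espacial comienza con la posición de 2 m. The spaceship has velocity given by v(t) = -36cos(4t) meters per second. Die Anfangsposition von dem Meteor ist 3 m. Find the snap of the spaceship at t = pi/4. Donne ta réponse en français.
Pour résoudre ceci, nous devons prendre 3 dérivées de notre équation de la vitesse v(t) = -36·cos(4·t). En prenant d/dt de v(t), nous trouvons a(t) = 144·sin(4·t). En prenant d/dt de a(t), nous trouvons j(t) = 576·cos(4·t). En prenant d/dt de j(t), nous trouvons s(t) = -2304·sin(4·t). Nous avons le snap s(t) = -2304·sin(4·t). En substituant t = pi/4: s(pi/4) = 0.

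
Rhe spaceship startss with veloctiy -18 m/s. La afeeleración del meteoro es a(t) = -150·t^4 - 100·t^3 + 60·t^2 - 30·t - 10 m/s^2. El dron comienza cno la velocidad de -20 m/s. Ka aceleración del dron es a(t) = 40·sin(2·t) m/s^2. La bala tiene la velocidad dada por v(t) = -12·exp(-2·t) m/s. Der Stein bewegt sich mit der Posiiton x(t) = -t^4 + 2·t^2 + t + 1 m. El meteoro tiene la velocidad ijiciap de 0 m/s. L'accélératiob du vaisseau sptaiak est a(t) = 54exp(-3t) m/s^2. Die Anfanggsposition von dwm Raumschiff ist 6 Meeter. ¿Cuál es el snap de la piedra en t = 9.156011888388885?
Partiendo de la posición x(t) = -t^4 + 2·t^2 + t + 1, tomamos 4 derivadas. Derivando la posición, obtenemos la velocidad: v(t) = -4·t^3 + 4·t + 1. Tomando d/dt de v(t), encontramos a(t) = 4 - 12·t^2. Derivando la aceleración, obtenemos la sacudida: j(t) = -24·t. Derivando la sacudida, obtenemos el snap: s(t) = -24. De la ecuación del snap s(t) = -24, sustituimos t = 9.156011888388885 para obtener s = -24.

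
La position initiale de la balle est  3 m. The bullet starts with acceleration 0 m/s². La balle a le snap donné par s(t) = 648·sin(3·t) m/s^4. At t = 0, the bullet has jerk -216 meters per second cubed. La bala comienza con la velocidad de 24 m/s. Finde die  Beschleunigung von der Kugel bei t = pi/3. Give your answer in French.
En partant du snap s(t) = 648·sin(3·t), nous prenons 2 intégrales. En prenant ∫s(t)dt et en appliquant j(0) = -216, nous trouvons j(t) = -216·cos(3·t). En intégrant le jerk et en utilisant la condition initiale a(0) = 0, nous obtenons a(t) = -72·sin(3·t). De l'équation de l'accélération a(t) = -72·sin(3·t), nous substituons t = pi/3 pour obtenir a = 0.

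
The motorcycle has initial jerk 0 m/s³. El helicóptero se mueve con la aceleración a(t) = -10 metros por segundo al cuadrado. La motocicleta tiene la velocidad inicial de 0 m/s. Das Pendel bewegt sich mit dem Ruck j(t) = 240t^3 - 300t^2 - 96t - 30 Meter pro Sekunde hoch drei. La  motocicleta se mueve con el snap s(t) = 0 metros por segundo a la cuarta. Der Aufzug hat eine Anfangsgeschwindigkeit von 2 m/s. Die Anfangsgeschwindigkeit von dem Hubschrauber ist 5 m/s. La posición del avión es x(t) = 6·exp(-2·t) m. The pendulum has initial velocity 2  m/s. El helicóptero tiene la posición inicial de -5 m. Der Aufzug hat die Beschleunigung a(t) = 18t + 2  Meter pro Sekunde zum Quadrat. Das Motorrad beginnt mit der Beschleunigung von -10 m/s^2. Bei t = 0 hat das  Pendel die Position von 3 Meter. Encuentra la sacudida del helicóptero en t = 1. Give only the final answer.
En t = 1, j = 0.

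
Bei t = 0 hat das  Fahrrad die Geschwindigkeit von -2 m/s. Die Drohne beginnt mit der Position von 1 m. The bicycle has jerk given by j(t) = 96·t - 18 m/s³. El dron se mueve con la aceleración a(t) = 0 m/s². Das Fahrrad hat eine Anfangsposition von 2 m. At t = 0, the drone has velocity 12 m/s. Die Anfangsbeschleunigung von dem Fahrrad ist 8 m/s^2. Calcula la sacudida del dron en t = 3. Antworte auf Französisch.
Nous devons dériver notre équation de l'accélération a(t) = 0 1 fois. En dérivant l'accélération, nous obtenons le jerk: j(t) = 0. Nous avons le jerk j(t) = 0. En substituant t = 3: j(3) = 0.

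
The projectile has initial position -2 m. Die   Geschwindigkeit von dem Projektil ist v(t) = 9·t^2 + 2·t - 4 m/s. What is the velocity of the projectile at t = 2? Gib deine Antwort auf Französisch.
De l'équation de la vitesse v(t) = 9·t^2 + 2·t - 4, nous substituons t = 2 pour obtenir v = 36.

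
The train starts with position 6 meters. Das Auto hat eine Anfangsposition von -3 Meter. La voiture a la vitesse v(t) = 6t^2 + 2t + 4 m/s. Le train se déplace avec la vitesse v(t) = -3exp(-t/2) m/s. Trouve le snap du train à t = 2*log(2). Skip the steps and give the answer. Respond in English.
At t = 2*log(2), s = 3/16.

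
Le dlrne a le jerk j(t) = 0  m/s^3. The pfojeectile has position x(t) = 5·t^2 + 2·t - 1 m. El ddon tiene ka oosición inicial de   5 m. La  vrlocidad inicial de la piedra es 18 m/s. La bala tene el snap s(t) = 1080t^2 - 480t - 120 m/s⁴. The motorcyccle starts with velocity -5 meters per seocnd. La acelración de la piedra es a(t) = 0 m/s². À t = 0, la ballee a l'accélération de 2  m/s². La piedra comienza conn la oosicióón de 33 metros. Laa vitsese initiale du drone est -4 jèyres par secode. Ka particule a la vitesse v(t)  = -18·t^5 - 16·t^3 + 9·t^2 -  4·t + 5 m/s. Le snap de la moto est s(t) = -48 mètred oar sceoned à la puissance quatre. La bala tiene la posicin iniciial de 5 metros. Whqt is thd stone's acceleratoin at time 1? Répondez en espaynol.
De la ecuación de la aceleración a(t) = 0, sustituimos t = 1 para obtener a = 0.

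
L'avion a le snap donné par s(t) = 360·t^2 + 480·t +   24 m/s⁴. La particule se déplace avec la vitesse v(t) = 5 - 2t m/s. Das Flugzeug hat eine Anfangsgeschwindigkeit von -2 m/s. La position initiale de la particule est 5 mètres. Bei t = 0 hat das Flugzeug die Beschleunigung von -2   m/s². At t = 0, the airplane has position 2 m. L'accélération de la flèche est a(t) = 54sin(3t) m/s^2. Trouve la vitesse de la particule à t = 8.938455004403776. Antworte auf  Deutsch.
Mit v(t) = 5 - 2·t und Einsetzen von t = 8.938455004403776, finden wir v = -12.8769100088076.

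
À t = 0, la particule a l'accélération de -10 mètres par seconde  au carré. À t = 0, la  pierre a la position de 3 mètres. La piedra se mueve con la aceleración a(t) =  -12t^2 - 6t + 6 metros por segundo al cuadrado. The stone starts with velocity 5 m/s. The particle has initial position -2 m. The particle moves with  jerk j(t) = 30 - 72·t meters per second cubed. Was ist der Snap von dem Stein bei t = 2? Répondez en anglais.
We must differentiate our acceleration equation a(t) = -12·t^2 - 6·t + 6 2 times. Differentiating acceleration, we get jerk: j(t) = -24·t - 6. The derivative of jerk gives snap: s(t) = -24. We have snap s(t) = -24. Substituting t = 2: s(2) = -24.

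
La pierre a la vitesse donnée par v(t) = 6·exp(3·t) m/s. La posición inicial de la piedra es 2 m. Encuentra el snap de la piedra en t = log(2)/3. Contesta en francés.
Pour résoudre ceci, nous devons prendre 3 dérivées de notre équation de la vitesse v(t) = 6·exp(3·t). En prenant d/dt de v(t), nous trouvons a(t) = 18·exp(3·t). En prenant d/dt de a(t), nous trouvons j(t) = 54·exp(3·t). En prenant d/dt de j(t), nous trouvons s(t) = 162·exp(3·t). En utilisant s(t) = 162·exp(3·t) et en substituant t = log(2)/3, nous trouvons s = 324.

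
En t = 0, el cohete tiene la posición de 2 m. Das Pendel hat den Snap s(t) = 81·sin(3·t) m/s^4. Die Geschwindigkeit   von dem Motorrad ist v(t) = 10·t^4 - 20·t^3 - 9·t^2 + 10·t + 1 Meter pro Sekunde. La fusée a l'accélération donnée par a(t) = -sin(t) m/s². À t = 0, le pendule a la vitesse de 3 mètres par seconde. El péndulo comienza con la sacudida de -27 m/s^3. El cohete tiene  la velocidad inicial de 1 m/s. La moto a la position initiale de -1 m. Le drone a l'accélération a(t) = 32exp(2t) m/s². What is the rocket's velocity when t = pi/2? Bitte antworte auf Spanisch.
Partiendo de la aceleración a(t) = -sin(t), tomamos 1 integral. Integrando la aceleración y usando la condición inicial v(0) = 1, obtenemos v(t) = cos(t). De la ecuación de la velocidad v(t) = cos(t), sustituimos t = pi/2 para obtener v = 0.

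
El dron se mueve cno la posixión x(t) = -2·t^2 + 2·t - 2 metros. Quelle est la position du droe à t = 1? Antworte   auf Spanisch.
Tenemos la posición x(t) = -2·t^2 + 2·t - 2. Sustituyendo t = 1: x(1) = -2.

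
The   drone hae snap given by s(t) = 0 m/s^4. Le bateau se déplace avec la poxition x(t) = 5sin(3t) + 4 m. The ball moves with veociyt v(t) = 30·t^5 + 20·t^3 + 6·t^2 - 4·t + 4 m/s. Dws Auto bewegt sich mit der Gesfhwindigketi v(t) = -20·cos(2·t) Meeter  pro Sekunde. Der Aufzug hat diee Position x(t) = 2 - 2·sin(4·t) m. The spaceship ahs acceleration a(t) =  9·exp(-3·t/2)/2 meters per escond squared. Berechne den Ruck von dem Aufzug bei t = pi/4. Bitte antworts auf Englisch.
To solve this, we need to take 3 derivatives of our position equation x(t) = 2 - 2·sin(4·t). Differentiating position, we get velocity: v(t) = -8·cos(4·t). Differentiating velocity, we get acceleration: a(t) = 32·sin(4·t). Taking d/dt of a(t), we find j(t) = 128·cos(4·t). Using j(t) = 128·cos(4·t) and substituting t = pi/4, we find j = -128.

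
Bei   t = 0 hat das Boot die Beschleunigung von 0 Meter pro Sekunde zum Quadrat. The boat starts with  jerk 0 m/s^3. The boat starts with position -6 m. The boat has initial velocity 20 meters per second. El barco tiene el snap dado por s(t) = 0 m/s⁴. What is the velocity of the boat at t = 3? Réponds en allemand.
Ausgehend von dem Snap s(t) = 0, nehmen wir 3 Integrale. Mit ∫s(t)dt und Anwendung von j(0) = 0, finden wir j(t) = 0. Die Stammfunktion von dem Ruck, mit a(0) = 0, ergibt die Beschleunigung: a(t) = 0. Mit ∫a(t)dt und Anwendung von v(0) = 20, finden wir v(t) = 20. Mit v(t) = 20 und Einsetzen von t = 3, finden wir v = 20.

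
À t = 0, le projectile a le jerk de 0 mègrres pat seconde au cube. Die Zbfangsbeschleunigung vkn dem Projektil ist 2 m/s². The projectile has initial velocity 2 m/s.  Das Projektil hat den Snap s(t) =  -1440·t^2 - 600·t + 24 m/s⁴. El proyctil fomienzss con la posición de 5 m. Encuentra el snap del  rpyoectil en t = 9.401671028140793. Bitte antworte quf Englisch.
We have snap s(t) = -1440·t^2 - 600·t + 24. Substituting t = 9.401671028140793: s(9.401671028140793) = -132900.644711674.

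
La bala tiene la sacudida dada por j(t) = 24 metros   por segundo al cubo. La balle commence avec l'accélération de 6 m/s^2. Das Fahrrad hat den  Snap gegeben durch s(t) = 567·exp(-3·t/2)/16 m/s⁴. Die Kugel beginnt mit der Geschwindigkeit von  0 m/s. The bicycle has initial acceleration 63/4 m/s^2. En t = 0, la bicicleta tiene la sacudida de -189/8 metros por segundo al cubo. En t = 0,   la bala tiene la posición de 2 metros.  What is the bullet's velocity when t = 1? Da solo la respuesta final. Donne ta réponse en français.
À t = 1, v = 18.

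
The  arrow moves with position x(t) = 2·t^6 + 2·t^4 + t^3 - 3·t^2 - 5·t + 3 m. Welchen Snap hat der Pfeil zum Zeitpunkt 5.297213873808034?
Ausgehend von der Position x(t) = 2·t^6 + 2·t^4 + t^3 - 3·t^2 - 5·t + 3, nehmen wir 4 Ableitungen. Mit d/dt von x(t) finden wir v(t) = 12·t^5 + 8·t^3 + 3·t^2 - 6·t - 5. Die Ableitung von der Geschwindigkeit ergibt die Beschleunigung: a(t) = 60·t^4 + 24·t^2 + 6·t - 6. Die Ableitung von der Beschleunigung ergibt den Ruck: j(t) = 240·t^3 + 48·t + 6. Mit d/dt von j(t) finden wir s(t) = 720·t^2 + 48. Aus der Gleichung für den Snap s(t) = 720·t^2 + 48, setzen wir t = 5.297213873808034 ein und erhalten s = 20251.5418739023.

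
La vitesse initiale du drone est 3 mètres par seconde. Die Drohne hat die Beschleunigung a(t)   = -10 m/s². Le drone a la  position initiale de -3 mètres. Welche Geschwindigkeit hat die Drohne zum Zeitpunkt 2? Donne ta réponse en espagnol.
Para resolver esto, necesitamos tomar 1 antiderivada de nuestra ecuación de la aceleración a(t) = -10. Tomando ∫a(t)dt y aplicando v(0) = 3, encontramos v(t) = 3 - 10·t. Tenemos la velocidad v(t) = 3 - 10·t. Sustituyendo t = 2: v(2) = -17.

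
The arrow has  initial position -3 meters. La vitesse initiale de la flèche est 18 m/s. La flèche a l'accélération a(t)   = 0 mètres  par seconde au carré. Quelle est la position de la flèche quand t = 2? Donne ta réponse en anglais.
To find the answer, we compute 2 antiderivatives of a(t) = 0. Finding the antiderivative of a(t) and using v(0) = 18: v(t) = 18. The antiderivative of velocity is position. Using x(0) = -3, we get x(t) = 18·t - 3. From the given position equation x(t) = 18·t - 3, we substitute t = 2 to get x = 33.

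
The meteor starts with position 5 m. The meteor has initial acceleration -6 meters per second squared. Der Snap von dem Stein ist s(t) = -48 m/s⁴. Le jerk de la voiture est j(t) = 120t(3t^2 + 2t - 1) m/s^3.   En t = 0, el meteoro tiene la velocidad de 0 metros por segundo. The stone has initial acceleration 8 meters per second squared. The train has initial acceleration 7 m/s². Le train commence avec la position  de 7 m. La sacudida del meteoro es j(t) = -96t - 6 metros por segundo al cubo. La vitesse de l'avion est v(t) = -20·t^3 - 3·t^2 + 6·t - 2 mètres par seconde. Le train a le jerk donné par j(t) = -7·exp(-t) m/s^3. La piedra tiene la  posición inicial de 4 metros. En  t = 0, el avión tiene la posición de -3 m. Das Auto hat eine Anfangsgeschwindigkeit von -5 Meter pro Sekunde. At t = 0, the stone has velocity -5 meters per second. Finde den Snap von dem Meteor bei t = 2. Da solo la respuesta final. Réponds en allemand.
Der Snap bei t = 2 ist s = -96.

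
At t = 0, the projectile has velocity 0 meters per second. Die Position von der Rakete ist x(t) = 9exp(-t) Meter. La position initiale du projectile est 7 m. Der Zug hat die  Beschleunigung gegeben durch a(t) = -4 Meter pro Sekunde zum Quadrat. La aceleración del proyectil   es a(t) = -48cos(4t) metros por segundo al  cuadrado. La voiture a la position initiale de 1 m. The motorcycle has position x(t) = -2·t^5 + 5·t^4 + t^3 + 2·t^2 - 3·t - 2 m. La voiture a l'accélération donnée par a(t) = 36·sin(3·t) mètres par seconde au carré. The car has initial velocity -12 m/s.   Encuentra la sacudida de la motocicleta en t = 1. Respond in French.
Nous devons dériver notre équation de la position x(t) = -2·t^5 + 5·t^4 + t^3 + 2·t^2 - 3·t - 2 3 fois. La dérivée de la position donne la vitesse: v(t) = -10·t^4 + 20·t^3 + 3·t^2 + 4·t - 3. En prenant d/dt de v(t), nous trouvons a(t) = -40·t^3 + 60·t^2 + 6·t + 4. La dérivée de l'accélération donne le jerk: j(t) = -120·t^2 + 120·t + 6. Nous avons le jerk j(t) = -120·t^2 + 120·t + 6. En substituant t = 1: j(1) = 6.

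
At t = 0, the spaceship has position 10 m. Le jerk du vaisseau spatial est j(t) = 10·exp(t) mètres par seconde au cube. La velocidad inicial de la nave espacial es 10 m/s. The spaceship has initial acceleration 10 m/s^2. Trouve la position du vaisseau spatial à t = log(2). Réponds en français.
Pour résoudre ceci, nous devons prendre 3 intégrales de notre équation du jerk j(t) = 10·exp(t). L'intégrale du jerk est l'accélération. En utilisant a(0) = 10, nous obtenons a(t) = 10·exp(t). L'intégrale de l'accélération est la vitesse. En utilisant v(0) = 10, nous obtenons v(t) = 10·exp(t). En intégrant la vitesse et en utilisant la condition initiale x(0) = 10, nous obtenons x(t) = 10·exp(t). De l'équation de la position x(t) = 10·exp(t), nous substituons t = log(2) pour obtenir x = 20.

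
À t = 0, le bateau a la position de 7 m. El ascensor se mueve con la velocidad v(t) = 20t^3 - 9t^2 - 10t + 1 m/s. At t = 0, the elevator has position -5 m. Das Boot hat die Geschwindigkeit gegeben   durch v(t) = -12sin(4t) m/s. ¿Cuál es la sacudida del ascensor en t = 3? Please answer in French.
Pour résoudre ceci, nous devons prendre 2 dérivées de notre équation de la vitesse v(t) = 20·t^3 - 9·t^2 - 10·t + 1. En prenant d/dt de v(t), nous trouvons a(t) = 60·t^2 - 18·t - 10. La dérivée de l'accélération donne le jerk: j(t) = 120·t - 18. Nous avons le jerk j(t) = 120·t - 18. En substituant t = 3: j(3) = 342.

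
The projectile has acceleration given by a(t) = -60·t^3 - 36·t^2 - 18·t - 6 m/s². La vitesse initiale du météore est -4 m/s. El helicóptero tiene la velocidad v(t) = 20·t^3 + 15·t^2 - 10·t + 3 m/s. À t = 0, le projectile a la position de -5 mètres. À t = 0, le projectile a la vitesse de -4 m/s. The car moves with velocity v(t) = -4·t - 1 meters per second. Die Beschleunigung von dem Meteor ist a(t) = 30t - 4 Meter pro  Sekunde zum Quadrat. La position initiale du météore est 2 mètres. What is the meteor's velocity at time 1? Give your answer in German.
Wir müssen unsere Gleichung für die Beschleunigung a(t) = 30·t - 4 1-mal integrieren. Mit ∫a(t)dt und Anwendung von v(0) = -4, finden wir v(t) = 15·t^2 - 4·t - 4. Mit v(t) = 15·t^2 - 4·t - 4 und Einsetzen von t = 1, finden wir v = 7.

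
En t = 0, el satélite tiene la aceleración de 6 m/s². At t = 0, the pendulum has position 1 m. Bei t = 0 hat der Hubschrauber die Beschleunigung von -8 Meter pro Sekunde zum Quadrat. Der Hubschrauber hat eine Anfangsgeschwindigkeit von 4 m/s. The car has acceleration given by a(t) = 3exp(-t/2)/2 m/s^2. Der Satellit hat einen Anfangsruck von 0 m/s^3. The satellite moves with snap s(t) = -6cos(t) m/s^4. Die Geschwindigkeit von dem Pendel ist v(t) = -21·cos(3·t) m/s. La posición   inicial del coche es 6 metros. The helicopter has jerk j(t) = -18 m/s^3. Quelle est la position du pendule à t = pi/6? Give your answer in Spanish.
Partiendo de la velocidad v(t) = -21·cos(3·t), tomamos 1 antiderivada. Tomando ∫v(t)dt y aplicando x(0) = 1, encontramos x(t) = 1 - 7·sin(3·t). De la ecuación de la posición x(t) = 1 - 7·sin(3·t), sustituimos t = pi/6 para obtener x = -6.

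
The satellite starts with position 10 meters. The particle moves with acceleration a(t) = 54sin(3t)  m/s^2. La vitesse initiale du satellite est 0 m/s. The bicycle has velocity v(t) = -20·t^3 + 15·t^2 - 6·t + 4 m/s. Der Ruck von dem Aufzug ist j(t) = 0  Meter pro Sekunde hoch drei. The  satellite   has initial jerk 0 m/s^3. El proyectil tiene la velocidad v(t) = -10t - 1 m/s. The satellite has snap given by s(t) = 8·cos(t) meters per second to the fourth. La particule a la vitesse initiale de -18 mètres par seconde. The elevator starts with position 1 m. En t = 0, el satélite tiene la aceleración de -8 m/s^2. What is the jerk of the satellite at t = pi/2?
We must find the integral of our snap equation s(t) = 8·cos(t) 1 time. The antiderivative of snap, with j(0) = 0, gives jerk: j(t) = 8·sin(t). From the given jerk equation j(t) = 8·sin(t), we substitute t = pi/2 to get j = 8.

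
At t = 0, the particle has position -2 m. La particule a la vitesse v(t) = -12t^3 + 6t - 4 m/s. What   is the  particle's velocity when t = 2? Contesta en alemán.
Wir haben die Geschwindigkeit v(t) = -12·t^3 + 6·t - 4. Durch Einsetzen von t = 2: v(2) = -88.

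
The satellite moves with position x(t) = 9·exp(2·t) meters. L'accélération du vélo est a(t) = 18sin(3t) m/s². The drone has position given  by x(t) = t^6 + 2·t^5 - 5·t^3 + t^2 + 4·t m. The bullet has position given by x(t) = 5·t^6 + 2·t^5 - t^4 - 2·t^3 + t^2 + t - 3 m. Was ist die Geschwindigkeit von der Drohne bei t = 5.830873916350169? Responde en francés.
Pour résoudre ceci, nous devons prendre 1 dérivée de notre équation de la position x(t) = t^6 + 2·t^5 - 5·t^3 + t^2 + 4·t. La dérivée de la position donne la vitesse: v(t) = 6·t^5 + 10·t^4 - 15·t^2 + 2·t + 4. En utilisant v(t) = 6·t^5 + 10·t^4 - 15·t^2 + 2·t + 4 et en substituant t = 5.830873916350169, nous trouvons v = 51505.8351447352.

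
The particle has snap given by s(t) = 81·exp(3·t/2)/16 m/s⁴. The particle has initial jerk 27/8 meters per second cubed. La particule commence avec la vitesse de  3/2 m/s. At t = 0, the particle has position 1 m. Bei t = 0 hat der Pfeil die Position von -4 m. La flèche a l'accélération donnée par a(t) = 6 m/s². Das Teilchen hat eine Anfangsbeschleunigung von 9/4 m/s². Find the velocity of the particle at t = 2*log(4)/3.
Starting from snap s(t) = 81·exp(3·t/2)/16, we take 3 integrals. Taking ∫s(t)dt and applying j(0) = 27/8, we find j(t) = 27·exp(3·t/2)/8. Finding the antiderivative of j(t) and using a(0) = 9/4: a(t) = 9·exp(3·t/2)/4. Taking ∫a(t)dt and applying v(0) = 3/2, we find v(t) = 3·exp(3·t/2)/2. From the given velocity equation v(t) = 3·exp(3·t/2)/2, we substitute t = 2*log(4)/3 to get v = 6.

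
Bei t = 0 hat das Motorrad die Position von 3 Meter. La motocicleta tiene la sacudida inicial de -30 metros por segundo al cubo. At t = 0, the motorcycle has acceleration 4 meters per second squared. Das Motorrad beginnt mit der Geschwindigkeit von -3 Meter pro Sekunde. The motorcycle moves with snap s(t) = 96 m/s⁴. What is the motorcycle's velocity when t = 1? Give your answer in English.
To find the answer, we compute 3 antiderivatives of s(t) = 96. Finding the antiderivative of s(t) and using j(0) = -30: j(t) = 96·t - 30. Finding the antiderivative of j(t) and using a(0) = 4: a(t) = 48·t^2 - 30·t + 4. Finding the antiderivative of a(t) and using v(0) = -3: v(t) = 16·t^3 - 15·t^2 + 4·t - 3. We have velocity v(t) = 16·t^3 - 15·t^2 + 4·t - 3. Substituting t = 1: v(1) = 2.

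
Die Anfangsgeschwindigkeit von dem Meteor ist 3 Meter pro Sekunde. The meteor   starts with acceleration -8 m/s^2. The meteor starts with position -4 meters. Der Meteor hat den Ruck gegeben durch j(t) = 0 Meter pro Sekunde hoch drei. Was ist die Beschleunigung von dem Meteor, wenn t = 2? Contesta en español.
Partiendo de la sacudida j(t) = 0, tomamos 1 antiderivada. La integral de la sacudida, con a(0) = -8, da la aceleración: a(t) = -8. De la ecuación de la aceleración a(t) = -8, sustituimos t = 2 para obtener a = -8.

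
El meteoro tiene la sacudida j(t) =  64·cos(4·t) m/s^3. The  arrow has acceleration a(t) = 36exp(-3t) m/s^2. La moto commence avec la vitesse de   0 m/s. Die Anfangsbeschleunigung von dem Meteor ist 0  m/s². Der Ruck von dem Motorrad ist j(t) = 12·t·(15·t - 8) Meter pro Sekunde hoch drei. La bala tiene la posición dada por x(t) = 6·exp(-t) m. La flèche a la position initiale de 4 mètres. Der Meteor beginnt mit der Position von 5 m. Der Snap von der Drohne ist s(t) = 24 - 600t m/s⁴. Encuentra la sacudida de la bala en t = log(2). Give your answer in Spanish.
Para resolver esto, necesitamos tomar 3 derivadas de nuestra ecuación de la posición x(t) = 6·exp(-t). Derivando la posición, obtenemos la velocidad: v(t) = -6·exp(-t). Derivando la velocidad, obtenemos la aceleración: a(t) = 6·exp(-t). Derivando la aceleración, obtenemos la sacudida: j(t) = -6·exp(-t). De la ecuación de la sacudida j(t) = -6·exp(-t), sustituimos t = log(2) para obtener j = -3.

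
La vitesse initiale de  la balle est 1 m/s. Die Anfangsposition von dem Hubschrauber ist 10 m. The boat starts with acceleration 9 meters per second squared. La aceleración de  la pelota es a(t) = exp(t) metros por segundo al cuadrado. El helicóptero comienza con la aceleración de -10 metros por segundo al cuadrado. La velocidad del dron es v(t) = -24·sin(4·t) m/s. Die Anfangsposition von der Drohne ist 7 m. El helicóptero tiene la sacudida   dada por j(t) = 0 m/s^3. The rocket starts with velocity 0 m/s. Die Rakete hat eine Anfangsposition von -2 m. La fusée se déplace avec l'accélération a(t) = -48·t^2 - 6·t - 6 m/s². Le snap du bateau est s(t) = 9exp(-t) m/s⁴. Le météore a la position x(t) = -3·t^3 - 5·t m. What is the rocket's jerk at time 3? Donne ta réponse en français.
Nous devons dériver notre équation de l'accélération a(t) = -48·t^2 - 6·t - 6 1 fois. En prenant d/dt de a(t), nous trouvons j(t) = -96·t - 6. Nous avons le jerk j(t) = -96·t - 6. En substituant t = 3: j(3) = -294.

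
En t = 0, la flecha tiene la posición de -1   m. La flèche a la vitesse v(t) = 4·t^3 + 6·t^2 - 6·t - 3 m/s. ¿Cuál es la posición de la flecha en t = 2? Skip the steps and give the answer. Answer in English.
The position at t = 2 is x = 13.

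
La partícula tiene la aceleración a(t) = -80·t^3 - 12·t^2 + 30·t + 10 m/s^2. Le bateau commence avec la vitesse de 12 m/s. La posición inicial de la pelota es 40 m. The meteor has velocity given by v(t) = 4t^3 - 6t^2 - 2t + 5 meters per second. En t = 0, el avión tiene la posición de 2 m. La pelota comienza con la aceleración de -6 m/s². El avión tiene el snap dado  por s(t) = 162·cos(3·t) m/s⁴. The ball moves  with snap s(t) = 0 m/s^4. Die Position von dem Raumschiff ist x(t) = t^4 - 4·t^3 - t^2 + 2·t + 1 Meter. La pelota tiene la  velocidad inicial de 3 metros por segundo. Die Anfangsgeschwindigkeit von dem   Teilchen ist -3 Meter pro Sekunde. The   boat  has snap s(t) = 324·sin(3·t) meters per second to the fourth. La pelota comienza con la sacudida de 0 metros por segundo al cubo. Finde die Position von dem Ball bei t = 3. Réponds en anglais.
To find the answer, we compute 4 integrals of s(t) = 0. Integrating snap and using the initial condition j(0) = 0, we get j(t) = 0. Taking ∫j(t)dt and applying a(0) = -6, we find a(t) = -6. Finding the antiderivative of a(t) and using v(0) = 3: v(t) = 3 - 6·t. The antiderivative of velocity, with x(0) = 40, gives position: x(t) = -3·t^2 + 3·t + 40. From the given position equation x(t) = -3·t^2 + 3·t + 40, we substitute t = 3 to get x = 22.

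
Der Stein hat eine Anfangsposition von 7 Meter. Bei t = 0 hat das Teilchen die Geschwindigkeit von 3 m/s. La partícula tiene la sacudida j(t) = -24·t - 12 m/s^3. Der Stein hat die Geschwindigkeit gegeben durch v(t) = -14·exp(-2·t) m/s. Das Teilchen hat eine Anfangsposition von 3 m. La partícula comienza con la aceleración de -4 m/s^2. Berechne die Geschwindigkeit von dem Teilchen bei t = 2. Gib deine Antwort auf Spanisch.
Para resolver esto, necesitamos tomar 2 integrales de nuestra ecuación de la sacudida j(t) = -24·t - 12. La antiderivada de la sacudida es la aceleración. Usando a(0) = -4, obtenemos a(t) = -12·t^2 - 12·t - 4. La antiderivada de la aceleración, con v(0) = 3, da la velocidad: v(t) = -4·t^3 - 6·t^2 - 4·t + 3. De la ecuación de la velocidad v(t) = -4·t^3 - 6·t^2 - 4·t + 3, sustituimos t = 2 para obtener v = -61.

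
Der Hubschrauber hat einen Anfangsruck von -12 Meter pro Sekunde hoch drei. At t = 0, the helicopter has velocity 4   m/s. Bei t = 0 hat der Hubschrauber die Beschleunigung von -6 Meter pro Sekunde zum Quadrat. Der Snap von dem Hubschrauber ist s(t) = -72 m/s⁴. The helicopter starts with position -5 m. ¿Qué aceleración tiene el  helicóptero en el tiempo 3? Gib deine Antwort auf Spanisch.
Para resolver esto, necesitamos tomar 2 integrales de nuestra ecuación del snap s(t) = -72. La antiderivada del snap es la sacudida. Usando j(0) = -12, obtenemos j(t) = -72·t - 12. La integral de la sacudida, con a(0) = -6, da la aceleración: a(t) = -36·t^2 - 12·t - 6. De la ecuación de la aceleración a(t) = -36·t^2 - 12·t - 6, sustituimos t = 3 para obtener a = -366.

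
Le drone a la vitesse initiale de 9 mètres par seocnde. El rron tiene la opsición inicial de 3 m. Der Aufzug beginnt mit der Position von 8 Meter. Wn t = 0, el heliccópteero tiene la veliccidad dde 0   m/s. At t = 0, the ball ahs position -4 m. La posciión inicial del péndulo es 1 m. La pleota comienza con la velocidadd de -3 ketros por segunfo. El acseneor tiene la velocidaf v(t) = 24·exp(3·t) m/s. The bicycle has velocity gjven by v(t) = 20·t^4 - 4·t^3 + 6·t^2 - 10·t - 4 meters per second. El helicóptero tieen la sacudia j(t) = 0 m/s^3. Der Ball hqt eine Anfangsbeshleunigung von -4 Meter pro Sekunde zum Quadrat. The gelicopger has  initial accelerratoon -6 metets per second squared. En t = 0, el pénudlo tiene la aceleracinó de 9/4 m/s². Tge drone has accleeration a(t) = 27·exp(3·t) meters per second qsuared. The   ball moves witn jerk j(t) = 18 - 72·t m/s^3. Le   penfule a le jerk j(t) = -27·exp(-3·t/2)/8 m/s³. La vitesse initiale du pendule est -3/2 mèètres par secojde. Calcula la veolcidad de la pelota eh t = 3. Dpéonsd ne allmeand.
Wir müssen unsere Gleichung für den Ruck j(t) = 18 - 72·t 2-mal integrieren. Mit ∫j(t)dt und Anwendung von a(0) = -4, finden wir a(t) = -36·t^2 + 18·t - 4. Das Integral von der Beschleunigung ist die Geschwindigkeit. Mit v(0) = -3 erhalten wir v(t) = -12·t^3 + 9·t^2 - 4·t - 3. Mit v(t) = -12·t^3 + 9·t^2 - 4·t - 3 und Einsetzen von t = 3, finden wir v = -258.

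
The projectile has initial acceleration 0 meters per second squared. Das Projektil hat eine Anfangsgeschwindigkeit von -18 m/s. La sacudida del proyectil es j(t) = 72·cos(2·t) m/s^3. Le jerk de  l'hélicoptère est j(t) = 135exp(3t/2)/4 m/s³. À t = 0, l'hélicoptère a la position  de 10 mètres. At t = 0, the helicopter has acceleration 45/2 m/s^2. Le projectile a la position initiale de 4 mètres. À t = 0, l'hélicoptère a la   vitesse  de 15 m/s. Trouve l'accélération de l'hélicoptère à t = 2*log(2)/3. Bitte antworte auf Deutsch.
Wir müssen unsere Gleichung für den Ruck j(t) = 135·exp(3·t/2)/4 1-mal integrieren. Mit ∫j(t)dt und Anwendung von a(0) = 45/2, finden wir a(t) = 45·exp(3·t/2)/2. Mit a(t) = 45·exp(3·t/2)/2 und Einsetzen von t = 2*log(2)/3, finden wir a = 45.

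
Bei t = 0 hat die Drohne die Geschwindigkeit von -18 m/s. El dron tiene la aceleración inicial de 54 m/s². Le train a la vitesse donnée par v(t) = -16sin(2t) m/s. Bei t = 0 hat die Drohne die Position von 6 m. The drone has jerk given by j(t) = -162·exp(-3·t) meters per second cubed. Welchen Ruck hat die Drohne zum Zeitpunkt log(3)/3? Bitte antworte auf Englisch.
From the given jerk equation j(t) = -162·exp(-3·t), we substitute t = log(3)/3 to get j = -54.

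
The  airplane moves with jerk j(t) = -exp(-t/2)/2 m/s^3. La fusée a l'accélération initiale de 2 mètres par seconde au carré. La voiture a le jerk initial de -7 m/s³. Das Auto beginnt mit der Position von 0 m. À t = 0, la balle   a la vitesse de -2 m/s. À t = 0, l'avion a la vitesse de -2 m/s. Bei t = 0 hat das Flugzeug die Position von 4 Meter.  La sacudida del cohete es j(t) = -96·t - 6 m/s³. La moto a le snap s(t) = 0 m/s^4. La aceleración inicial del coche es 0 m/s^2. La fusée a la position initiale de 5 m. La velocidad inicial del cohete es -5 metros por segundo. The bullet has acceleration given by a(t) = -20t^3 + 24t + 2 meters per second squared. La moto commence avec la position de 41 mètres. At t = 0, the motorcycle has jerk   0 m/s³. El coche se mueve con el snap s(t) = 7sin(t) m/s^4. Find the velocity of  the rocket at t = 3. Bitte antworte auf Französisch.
Nous devons trouver la primitive de notre équation du jerk j(t) = -96·t - 6 2 fois. La primitive du jerk, avec a(0) = 2, donne l'accélération: a(t) = -48·t^2 - 6·t + 2. La primitive de l'accélération, avec v(0) = -5, donne la vitesse: v(t) = -16·t^3 - 3·t^2 + 2·t - 5. Nous avons la vitesse v(t) = -16·t^3 - 3·t^2 + 2·t - 5. En substituant t = 3: v(3) = -458.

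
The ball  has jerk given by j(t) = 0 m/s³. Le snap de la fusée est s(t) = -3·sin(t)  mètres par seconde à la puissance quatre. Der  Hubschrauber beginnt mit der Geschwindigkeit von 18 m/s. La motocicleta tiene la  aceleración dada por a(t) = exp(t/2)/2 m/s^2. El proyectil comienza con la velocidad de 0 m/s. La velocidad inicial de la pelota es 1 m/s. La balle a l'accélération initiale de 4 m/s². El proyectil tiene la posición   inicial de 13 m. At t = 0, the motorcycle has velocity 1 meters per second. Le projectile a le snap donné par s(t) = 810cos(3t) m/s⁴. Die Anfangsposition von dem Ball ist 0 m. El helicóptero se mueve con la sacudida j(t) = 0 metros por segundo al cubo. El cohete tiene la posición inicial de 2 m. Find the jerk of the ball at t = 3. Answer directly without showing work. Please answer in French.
Le jerk à t = 3 est j = 0.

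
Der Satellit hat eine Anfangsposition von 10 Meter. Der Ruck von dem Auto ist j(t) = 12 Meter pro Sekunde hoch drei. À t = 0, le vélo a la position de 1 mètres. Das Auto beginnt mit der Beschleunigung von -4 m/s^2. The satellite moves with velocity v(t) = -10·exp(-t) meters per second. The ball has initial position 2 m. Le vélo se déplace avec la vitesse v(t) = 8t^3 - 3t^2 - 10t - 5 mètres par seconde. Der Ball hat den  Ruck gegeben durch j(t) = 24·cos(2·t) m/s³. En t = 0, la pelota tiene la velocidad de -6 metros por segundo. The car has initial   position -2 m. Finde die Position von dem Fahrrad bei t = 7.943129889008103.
Wir müssen das Integral unserer Gleichung für die Geschwindigkeit v(t) = 8·t^3 - 3·t^2 - 10·t - 5 1-mal finden. Das Integral von der Geschwindigkeit ist die Position. Mit x(0) = 1 erhalten wir x(t) = 2·t^4 - t^3 - 5·t^2 - 5·t + 1. Mit x(t) = 2·t^4 - t^3 - 5·t^2 - 5·t + 1 und Einsetzen von t = 7.943129889008103, finden wir x = 7106.19156029973.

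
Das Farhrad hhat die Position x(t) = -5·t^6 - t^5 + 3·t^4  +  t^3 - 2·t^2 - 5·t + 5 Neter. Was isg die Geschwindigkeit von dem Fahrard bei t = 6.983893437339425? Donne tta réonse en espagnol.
Para resolver esto, necesitamos tomar 1 derivada de nuestra ecuación de la posición x(t) = -5·t^6 - t^5 + 3·t^4 + t^3 - 2·t^2 - 5·t + 5. Tomando d/dt de x(t), encontramos v(t) = -30·t^5 - 5·t^4 + 12·t^3 + 3·t^2 - 4·t - 5. Usando v(t) = -30·t^5 - 5·t^4 + 12·t^3 + 3·t^2 - 4·t - 5 y sustituyendo t = 6.983893437339425, encontramos v = -506129.702232685.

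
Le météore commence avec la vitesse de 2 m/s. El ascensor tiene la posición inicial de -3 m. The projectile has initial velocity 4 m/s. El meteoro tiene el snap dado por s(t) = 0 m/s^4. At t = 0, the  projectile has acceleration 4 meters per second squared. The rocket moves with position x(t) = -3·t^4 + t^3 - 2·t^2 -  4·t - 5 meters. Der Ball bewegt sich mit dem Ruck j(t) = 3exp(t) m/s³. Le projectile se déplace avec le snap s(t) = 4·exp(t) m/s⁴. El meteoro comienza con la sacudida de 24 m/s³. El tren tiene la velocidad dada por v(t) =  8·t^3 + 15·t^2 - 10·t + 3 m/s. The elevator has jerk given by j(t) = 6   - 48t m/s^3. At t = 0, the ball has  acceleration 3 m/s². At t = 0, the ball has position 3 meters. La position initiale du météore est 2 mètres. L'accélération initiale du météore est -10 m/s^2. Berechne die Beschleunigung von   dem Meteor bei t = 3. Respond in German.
Um dies zu lösen, müssen wir 2 Integrale unserer Gleichung für den Snap s(t) = 0 finden. Durch Integration von dem Snap und Verwendung der Anfangsbedingung j(0) = 24, erhalten wir j(t) = 24. Das Integral von dem Ruck ist die Beschleunigung. Mit a(0) = -10 erhalten wir a(t) = 24·t - 10. Mit a(t) = 24·t - 10 und Einsetzen von t = 3, finden wir a = 62.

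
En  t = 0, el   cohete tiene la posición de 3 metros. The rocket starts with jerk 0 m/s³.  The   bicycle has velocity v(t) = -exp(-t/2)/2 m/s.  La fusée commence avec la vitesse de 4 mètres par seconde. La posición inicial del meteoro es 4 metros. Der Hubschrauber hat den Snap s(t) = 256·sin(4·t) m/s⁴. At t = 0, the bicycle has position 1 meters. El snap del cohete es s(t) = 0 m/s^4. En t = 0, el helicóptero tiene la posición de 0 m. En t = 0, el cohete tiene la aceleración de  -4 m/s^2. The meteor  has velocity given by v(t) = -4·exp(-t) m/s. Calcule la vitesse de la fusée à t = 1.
Nous devons intégrer notre équation du snap s(t) = 0 3 fois. La primitive du snap est le jerk. En utilisant j(0) = 0, nous obtenons j(t) = 0. L'intégrale du jerk, avec a(0) = -4, donne l'accélération: a(t) = -4. La primitive de l'accélération est la vitesse. En utilisant v(0) = 4, nous obtenons v(t) = 4 - 4·t. De l'équation de la vitesse v(t) = 4 - 4·t, nous substituons t = 1 pour obtenir v = 0.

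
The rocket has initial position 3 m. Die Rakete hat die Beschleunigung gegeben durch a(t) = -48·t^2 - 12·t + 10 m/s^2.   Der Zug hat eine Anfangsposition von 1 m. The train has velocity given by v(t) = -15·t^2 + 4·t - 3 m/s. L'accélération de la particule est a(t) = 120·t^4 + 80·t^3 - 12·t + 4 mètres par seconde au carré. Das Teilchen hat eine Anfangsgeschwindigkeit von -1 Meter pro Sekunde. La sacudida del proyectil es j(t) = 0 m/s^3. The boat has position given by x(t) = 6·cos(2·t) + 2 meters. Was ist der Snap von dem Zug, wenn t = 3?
Ausgehend von der Geschwindigkeit v(t) = -15·t^2 + 4·t - 3, nehmen wir 3 Ableitungen. Die Ableitung von der Geschwindigkeit ergibt die Beschleunigung: a(t) = 4 - 30·t. Mit d/dt von a(t) finden wir j(t) = -30. Mit d/dt von j(t) finden wir s(t) = 0. Aus der Gleichung für den Snap s(t) = 0, setzen wir t = 3 ein und erhalten s = 0.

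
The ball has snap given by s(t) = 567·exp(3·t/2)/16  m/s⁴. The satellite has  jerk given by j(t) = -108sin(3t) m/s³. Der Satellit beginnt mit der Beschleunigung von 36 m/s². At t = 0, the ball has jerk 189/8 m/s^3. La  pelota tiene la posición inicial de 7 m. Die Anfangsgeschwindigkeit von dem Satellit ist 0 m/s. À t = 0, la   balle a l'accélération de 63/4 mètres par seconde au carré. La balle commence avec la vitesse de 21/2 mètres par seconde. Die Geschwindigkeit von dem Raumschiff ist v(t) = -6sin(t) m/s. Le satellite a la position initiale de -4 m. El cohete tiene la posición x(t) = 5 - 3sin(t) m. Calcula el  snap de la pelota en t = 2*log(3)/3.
De la ecuación del snap s(t) = 567·exp(3·t/2)/16, sustituimos t = 2*log(3)/3 para obtener s = 1701/16.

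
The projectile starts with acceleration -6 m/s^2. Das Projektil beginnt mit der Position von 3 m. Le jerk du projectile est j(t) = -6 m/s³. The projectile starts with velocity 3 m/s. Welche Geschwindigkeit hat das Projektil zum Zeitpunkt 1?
Wir müssen unsere Gleichung für den Ruck j(t) = -6 2-mal integrieren. Durch Integration von dem Ruck und Verwendung der Anfangsbedingung a(0) = -6, erhalten wir a(t) = -6·t - 6. Mit ∫a(t)dt und Anwendung von v(0) = 3, finden wir v(t) = -3·t^2 - 6·t + 3. Wir haben die Geschwindigkeit v(t) = -3·t^2 - 6·t + 3. Durch Einsetzen von t = 1: v(1) = -6.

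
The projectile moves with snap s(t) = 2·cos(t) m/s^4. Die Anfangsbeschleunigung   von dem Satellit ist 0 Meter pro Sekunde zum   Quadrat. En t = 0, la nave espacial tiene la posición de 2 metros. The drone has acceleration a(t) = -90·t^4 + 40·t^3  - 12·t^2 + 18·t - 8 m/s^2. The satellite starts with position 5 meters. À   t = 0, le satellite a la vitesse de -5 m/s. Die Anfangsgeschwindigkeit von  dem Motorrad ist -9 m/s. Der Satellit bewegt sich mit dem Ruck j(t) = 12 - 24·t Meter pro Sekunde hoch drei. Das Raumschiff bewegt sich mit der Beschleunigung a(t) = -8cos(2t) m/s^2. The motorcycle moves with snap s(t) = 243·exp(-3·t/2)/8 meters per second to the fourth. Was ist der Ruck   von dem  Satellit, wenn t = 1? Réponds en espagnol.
De la ecuación de la sacudida j(t) = 12 - 24·t, sustituimos t = 1 para obtener j = -12.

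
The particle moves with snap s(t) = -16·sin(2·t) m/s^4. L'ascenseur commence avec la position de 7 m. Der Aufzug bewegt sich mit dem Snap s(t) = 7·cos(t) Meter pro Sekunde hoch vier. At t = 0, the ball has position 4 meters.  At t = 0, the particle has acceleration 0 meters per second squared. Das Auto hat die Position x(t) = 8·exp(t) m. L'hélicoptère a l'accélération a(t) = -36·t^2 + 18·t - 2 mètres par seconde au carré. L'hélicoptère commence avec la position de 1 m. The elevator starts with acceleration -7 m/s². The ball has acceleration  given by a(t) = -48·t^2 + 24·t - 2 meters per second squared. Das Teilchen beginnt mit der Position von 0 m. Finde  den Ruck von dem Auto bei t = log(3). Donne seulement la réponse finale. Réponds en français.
j(log(3)) = 24.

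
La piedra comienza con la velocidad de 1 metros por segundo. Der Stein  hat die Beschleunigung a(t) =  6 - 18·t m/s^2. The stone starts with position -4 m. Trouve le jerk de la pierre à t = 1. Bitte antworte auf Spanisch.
Para resolver esto, necesitamos tomar 1 derivada de nuestra ecuación de la aceleración a(t) = 6 - 18·t. Derivando la aceleración, obtenemos la sacudida: j(t) = -18. De la ecuación de la sacudida j(t) = -18, sustituimos t = 1 para obtener j = -18.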